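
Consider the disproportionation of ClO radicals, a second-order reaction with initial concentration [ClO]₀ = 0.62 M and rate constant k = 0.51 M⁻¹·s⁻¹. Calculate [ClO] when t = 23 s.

0.07495 M

Step 1: For a second-order reaction: 1/[ClO] = 1/[ClO]₀ + kt
Step 2: 1/[ClO] = 1/0.62 + 0.51 × 23
Step 3: 1/[ClO] = 1.613 + 11.73 = 13.34
Step 4: [ClO] = 1/13.34 = 0.07495 M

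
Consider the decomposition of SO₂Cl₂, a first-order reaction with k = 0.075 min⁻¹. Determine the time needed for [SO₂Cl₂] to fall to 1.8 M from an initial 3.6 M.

9.242 min

Step 1: For first-order: t = ln([SO₂Cl₂]₀/[SO₂Cl₂])/k
Step 2: t = ln(3.6/1.8)/0.075
Step 3: t = ln(2)/0.075
Step 4: t = 0.6931/0.075 = 9.242 min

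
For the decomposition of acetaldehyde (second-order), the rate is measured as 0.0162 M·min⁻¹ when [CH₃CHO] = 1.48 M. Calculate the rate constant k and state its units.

0.007396 M⁻¹·min⁻¹

Step 1: rate = k[CH₃CHO]^2, so k = rate / [CH₃CHO]^2.
Step 2: k = 0.0162 / (1.48)^2 = 0.0162 / 2.19.
Step 3: k = 0.007396 M⁻¹·min⁻¹.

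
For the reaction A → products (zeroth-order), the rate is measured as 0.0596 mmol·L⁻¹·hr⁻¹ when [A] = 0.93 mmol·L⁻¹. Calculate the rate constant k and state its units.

0.0596 mmol·L⁻¹·hr⁻¹

Step 1: For a zeroth-order reaction, rate = k (independent of concentration).
Step 2: k = rate = 0.0596 mmol·L⁻¹·hr⁻¹.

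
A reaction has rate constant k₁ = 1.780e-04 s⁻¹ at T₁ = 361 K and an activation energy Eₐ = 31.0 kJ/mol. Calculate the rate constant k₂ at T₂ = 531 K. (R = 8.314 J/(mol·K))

4.859e-03 s⁻¹

Step 1: Use the two-temperature Arrhenius form: ln(k₂/k₁) = -Eₐ/R × (1/T₂ - 1/T₁)
Step 2: Convert Eₐ to J/mol: 31.0 kJ/mol = 31000 J/mol
Step 3: 1/T₂ - 1/T₁ = 1/531 - 1/361 = -8.868439e-04 K⁻¹
Step 4: ln(k₂/k₁) = -31000/8.314 × -8.868439e-04 = 3.30673
Step 5: k₂ = k₁ × exp(3.30673) = 1.780e-04 × 2.72957e+01 = 4.859e-03 s⁻¹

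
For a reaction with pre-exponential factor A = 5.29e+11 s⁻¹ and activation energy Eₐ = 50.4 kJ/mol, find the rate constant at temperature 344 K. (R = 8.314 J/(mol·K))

1.18e+04 s⁻¹

Step 1: Use the Arrhenius equation: k = A × exp(-Eₐ/RT)
Step 2: Convert Eₐ to J/mol: 50.4 kJ/mol = 50400 J/mol
Step 3: Calculate the exponent: -Eₐ/(RT) = -50400/(8.314 × 344) = -17.62228
Step 4: k = 5.29e+11 × exp(-17.62228)
Step 5: k = 5.29e+11 × 2.22198e-08 = 1.1754e+04 s⁻¹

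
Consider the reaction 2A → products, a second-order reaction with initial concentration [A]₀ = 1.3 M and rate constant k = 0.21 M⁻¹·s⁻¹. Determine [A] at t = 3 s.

0.7147 M

Step 1: For a second-order reaction: 1/[A] = 1/[A]₀ + kt
Step 2: 1/[A] = 1/1.3 + 0.21 × 3
Step 3: 1/[A] = 0.7692 + 0.63 = 1.399
Step 4: [A] = 1/1.399 = 0.7147 M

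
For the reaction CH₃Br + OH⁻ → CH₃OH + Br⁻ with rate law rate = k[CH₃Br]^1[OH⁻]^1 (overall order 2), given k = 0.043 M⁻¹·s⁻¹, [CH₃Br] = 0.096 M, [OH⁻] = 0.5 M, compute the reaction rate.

0.002064 M/s

Step 1: The rate law is rate = k[CH₃Br]^1[OH⁻]^1, overall order = 1+1 = 2
Step 2: Substitute values: rate = 0.043 × (0.096)^1 × (0.5)^1
Step 3: rate = 0.043 × 0.096 × 0.5 = 0.002064 M/s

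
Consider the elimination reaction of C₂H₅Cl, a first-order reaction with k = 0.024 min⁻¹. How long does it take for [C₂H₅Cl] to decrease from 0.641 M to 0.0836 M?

84.87 min

Step 1: For first-order: t = ln([C₂H₅Cl]₀/[C₂H₅Cl])/k
Step 2: t = ln(0.641/0.0836)/0.024
Step 3: t = ln(7.667)/0.024
Step 4: t = 2.037/0.024 = 84.87 min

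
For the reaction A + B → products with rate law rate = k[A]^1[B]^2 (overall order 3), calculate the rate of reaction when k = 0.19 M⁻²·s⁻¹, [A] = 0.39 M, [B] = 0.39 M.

0.01127 M/s

Step 1: The rate law is rate = k[A]^1[B]^2, overall order = 1+2 = 3
Step 2: Substitute values: rate = 0.19 × (0.39)^1 × (0.39)^2
Step 3: rate = 0.19 × 0.39 × 0.1521 = 0.0112706 M/s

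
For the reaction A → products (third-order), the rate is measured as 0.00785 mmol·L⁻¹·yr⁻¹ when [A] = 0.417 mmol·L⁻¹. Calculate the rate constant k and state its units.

0.1083 (mmol·L⁻¹)⁻²·yr⁻¹

Step 1: rate = k[A]^3, so k = rate / [A]^3.
Step 2: k = 0.00785 / (0.417)^3 = 0.00785 / 0.07251.
Step 3: k = 0.1083 (mmol·L⁻¹)⁻²·yr⁻¹.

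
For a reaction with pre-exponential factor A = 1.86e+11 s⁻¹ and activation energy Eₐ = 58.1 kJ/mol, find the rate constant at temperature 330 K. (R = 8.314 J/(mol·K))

1.18e+02 s⁻¹

Step 1: Use the Arrhenius equation: k = A × exp(-Eₐ/RT)
Step 2: Convert Eₐ to J/mol: 58.1 kJ/mol = 58100 J/mol
Step 3: Calculate the exponent: -Eₐ/(RT) = -58100/(8.314 × 330) = -21.17640
Step 4: k = 1.86e+11 × exp(-21.17640)
Step 5: k = 1.86e+11 × 6.35633e-10 = 1.1823e+02 s⁻¹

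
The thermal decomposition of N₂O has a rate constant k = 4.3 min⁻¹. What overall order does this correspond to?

first order (1)

Step 1: The units of k for an nth-order reaction are (concentration)^(1-n)·(time)⁻¹.
Step 2: Here k has units min⁻¹, so the concentration exponent is 0.
Step 3: 1 - n = 0 ⇒ n = 1. The reaction is first order.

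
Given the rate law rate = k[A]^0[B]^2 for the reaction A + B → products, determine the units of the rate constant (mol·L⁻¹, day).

(mol·L⁻¹)⁻¹·day⁻¹

Step 1: Overall order = 0 + 2 = 2.
Step 2: rate has units mol·L⁻¹·day⁻¹; [A]^0[B]^2 has units (mol·L⁻¹)^2.
Step 3: k = rate/([A]^0[B]^2), so units of k = (mol·L⁻¹)^(1-2)·day⁻¹ = (mol·L⁻¹)⁻¹·day⁻¹.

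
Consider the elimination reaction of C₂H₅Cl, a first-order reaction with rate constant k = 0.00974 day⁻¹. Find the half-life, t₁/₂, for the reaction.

71.17 day

Step 1: For a first-order reaction, t₁/₂ = ln(2)/k
Step 2: t₁/₂ = ln(2)/0.00974
Step 3: t₁/₂ = 0.6931/0.00974 = 71.17 day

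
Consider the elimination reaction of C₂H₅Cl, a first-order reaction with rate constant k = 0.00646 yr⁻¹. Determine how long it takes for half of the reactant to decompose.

107.3 yr

Step 1: For a first-order reaction, t₁/₂ = ln(2)/k
Step 2: t₁/₂ = ln(2)/0.00646
Step 3: t₁/₂ = 0.6931/0.00646 = 107.3 yr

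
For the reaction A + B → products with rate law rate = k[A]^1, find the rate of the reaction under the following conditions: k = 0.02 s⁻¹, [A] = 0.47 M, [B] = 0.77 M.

0.0094 M/s

Step 1: The rate law is rate = k[A]^1
Step 2: Note that the rate does not depend on [B] (zero order in B).
Step 3: rate = 0.02 × (0.47)^1 = 0.0094 M/s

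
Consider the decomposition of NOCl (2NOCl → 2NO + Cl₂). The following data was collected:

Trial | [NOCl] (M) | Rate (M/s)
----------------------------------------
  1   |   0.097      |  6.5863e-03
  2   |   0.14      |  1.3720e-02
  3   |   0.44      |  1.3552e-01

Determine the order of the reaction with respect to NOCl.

second order (2)

Step 1: Compare trials to find order n where rate₂/rate₁ = ([NOCl]₂/[NOCl]₁)^n
Step 2: rate₂/rate₁ = 1.3720e-02/6.5863e-03 = 2.083
Step 3: [NOCl]₂/[NOCl]₁ = 0.14/0.097 = 1.443
Step 4: n = ln(2.083)/ln(1.443) = 2.00 ≈ 2
Step 5: The reaction is second order in NOCl.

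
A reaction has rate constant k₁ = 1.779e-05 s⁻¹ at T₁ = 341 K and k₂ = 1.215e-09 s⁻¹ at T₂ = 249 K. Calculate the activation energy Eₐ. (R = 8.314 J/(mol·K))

73.6 kJ/mol

Step 1: Use the two-temperature Arrhenius form: ln(k₂/k₁) = -Eₐ/R × (1/T₂ - 1/T₁)
Step 2: ln(k₂/k₁) = ln(1.215e-09/1.779e-05) = ln(6.82968e-05) = -9.59165
Step 3: 1/T₂ - 1/T₁ = 1/249 - 1/341 = 1.083513e-03 K⁻¹
Step 4: Eₐ = -R × ln(k₂/k₁) / (1/T₂ - 1/T₁) = -8.314 × -9.59165 / 1.083513e-03
Step 5: Eₐ = 7.3599e+04 J/mol = 73.6 kJ/mol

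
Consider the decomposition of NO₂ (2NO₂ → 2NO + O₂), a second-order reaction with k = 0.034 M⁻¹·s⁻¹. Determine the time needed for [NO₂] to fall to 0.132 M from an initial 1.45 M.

202.5 s

Step 1: For second-order: t = (1/[NO₂] - 1/[NO₂]₀)/k
Step 2: t = (1/0.132 - 1/1.45)/0.034
Step 3: t = (7.576 - 0.6897)/0.034
Step 4: t = 6.886/0.034 = 202.5 s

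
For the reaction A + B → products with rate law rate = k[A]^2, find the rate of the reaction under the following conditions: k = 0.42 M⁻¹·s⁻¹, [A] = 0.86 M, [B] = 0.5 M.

0.3106 M/s

Step 1: The rate law is rate = k[A]^2
Step 2: Note that the rate does not depend on [B] (zero order in B).
Step 3: rate = 0.42 × (0.86)^2 = 0.310632 M/s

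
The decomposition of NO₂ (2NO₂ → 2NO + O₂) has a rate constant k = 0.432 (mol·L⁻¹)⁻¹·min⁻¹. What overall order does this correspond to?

second order (2)

Step 1: The units of k for an nth-order reaction are (concentration)^(1-n)·(time)⁻¹.
Step 2: Here k has units (mol·L⁻¹)⁻¹·min⁻¹, so the concentration exponent is -1.
Step 3: 1 - n = -1 ⇒ n = 2. The reaction is second order.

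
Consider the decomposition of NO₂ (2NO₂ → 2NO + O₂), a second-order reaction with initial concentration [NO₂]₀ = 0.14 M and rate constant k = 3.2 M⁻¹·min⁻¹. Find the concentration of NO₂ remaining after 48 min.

0.006221 M

Step 1: For a second-order reaction: 1/[NO₂] = 1/[NO₂]₀ + kt
Step 2: 1/[NO₂] = 1/0.14 + 3.2 × 48
Step 3: 1/[NO₂] = 7.143 + 153.6 = 160.7
Step 4: [NO₂] = 1/160.7 = 0.006221 M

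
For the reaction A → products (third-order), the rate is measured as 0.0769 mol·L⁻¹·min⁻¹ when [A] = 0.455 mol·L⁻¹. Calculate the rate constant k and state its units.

0.8164 (mol·L⁻¹)⁻²·min⁻¹

Step 1: rate = k[A]^3, so k = rate / [A]^3.
Step 2: k = 0.0769 / (0.455)^3 = 0.0769 / 0.0942.
Step 3: k = 0.8164 (mol·L⁻¹)⁻²·min⁻¹.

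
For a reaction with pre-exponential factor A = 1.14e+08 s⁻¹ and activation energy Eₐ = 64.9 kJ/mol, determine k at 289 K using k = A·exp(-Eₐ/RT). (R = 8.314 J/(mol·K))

2.12e-04 s⁻¹

Step 1: Use the Arrhenius equation: k = A × exp(-Eₐ/RT)
Step 2: Convert Eₐ to J/mol: 64.9 kJ/mol = 64900 J/mol
Step 3: Calculate the exponent: -Eₐ/(RT) = -64900/(8.314 × 289) = -27.01076
Step 4: k = 1.14e+08 × exp(-27.01076)
Step 5: k = 1.14e+08 × 1.85941e-12 = 2.1197e-04 s⁻¹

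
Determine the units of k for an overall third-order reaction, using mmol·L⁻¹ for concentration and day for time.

(mmol·L⁻¹)⁻²·day⁻¹

Step 1: For overall order n, rate = k × (concentration)^n.
Step 2: Rate has units mmol·L⁻¹·day⁻¹; concentration term has units (mmol·L⁻¹)^3.
Step 3: k = rate / (concentration)^n, so units of k = (mmol·L⁻¹)^(1-3)·day⁻¹ = (mmol·L⁻¹)⁻²·day⁻¹.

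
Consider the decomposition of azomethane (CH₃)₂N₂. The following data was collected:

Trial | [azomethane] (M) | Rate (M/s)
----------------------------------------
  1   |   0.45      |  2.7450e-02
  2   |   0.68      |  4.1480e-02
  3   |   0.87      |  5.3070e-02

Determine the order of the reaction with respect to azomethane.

first order (1)

Step 1: Compare trials to find order n where rate₂/rate₁ = ([azomethane]₂/[azomethane]₁)^n
Step 2: rate₂/rate₁ = 4.1480e-02/2.7450e-02 = 1.511
Step 3: [azomethane]₂/[azomethane]₁ = 0.68/0.45 = 1.511
Step 4: n = ln(1.511)/ln(1.511) = 1.00 ≈ 1
Step 5: The reaction is first order in azomethane.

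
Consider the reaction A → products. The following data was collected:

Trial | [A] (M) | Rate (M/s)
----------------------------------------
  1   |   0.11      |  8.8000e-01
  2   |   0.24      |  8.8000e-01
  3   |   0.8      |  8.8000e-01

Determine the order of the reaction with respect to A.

zeroth order (0)

Step 1: Compare trials - when concentration changes, rate stays constant.
Step 2: rate₂/rate₁ = 8.8000e-01/8.8000e-01 = 1
Step 3: [A]₂/[A]₁ = 0.24/0.11 = 2.182
Step 4: Since rate ratio ≈ (conc ratio)^0, the reaction is zeroth order.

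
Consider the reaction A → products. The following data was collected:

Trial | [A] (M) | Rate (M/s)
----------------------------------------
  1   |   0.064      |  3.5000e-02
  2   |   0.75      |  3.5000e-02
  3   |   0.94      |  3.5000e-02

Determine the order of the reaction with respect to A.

zeroth order (0)

Step 1: Compare trials - when concentration changes, rate stays constant.
Step 2: rate₂/rate₁ = 3.5000e-02/3.5000e-02 = 1
Step 3: [A]₂/[A]₁ = 0.75/0.064 = 11.72
Step 4: Since rate ratio ≈ (conc ratio)^0, the reaction is zeroth order.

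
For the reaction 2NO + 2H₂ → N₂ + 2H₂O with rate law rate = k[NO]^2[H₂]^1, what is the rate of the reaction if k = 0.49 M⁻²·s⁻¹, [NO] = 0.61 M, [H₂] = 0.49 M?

0.08934 M/s

Step 1: The rate law is rate = k[NO]^2[H₂]^1
Step 2: Substitute: rate = 0.49 × (0.61)^2 × (0.49)^1
Step 3: rate = 0.49 × 0.3721 × 0.49 = 0.0893412 M/s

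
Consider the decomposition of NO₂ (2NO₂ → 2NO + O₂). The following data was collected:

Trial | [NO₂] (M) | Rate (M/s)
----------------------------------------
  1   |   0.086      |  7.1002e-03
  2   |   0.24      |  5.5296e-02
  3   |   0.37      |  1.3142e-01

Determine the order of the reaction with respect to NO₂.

second order (2)

Step 1: Compare trials to find order n where rate₂/rate₁ = ([NO₂]₂/[NO₂]₁)^n
Step 2: rate₂/rate₁ = 5.5296e-02/7.1002e-03 = 7.788
Step 3: [NO₂]₂/[NO₂]₁ = 0.24/0.086 = 2.791
Step 4: n = ln(7.788)/ln(2.791) = 2.00 ≈ 2
Step 5: The reaction is second order in NO₂.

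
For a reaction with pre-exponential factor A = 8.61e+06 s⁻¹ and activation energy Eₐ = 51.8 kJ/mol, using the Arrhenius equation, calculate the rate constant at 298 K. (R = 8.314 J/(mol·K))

7.16e-03 s⁻¹

Step 1: Use the Arrhenius equation: k = A × exp(-Eₐ/RT)
Step 2: Convert Eₐ to J/mol: 51.8 kJ/mol = 51800 J/mol
Step 3: Calculate the exponent: -Eₐ/(RT) = -51800/(8.314 × 298) = -20.90757
Step 4: k = 8.61e+06 × exp(-20.90757)
Step 5: k = 8.61e+06 × 8.31683e-10 = 7.1608e-03 s⁻¹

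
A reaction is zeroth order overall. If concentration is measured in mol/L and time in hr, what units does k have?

mol/L·hr⁻¹

Step 1: For overall order n, rate = k × (concentration)^n.
Step 2: Rate has units mol/L·hr⁻¹; concentration term has units (mol/L)^0.
Step 3: k = rate / (concentration)^n, so units of k = (mol/L)^(1-0)·hr⁻¹ = mol/L·hr⁻¹.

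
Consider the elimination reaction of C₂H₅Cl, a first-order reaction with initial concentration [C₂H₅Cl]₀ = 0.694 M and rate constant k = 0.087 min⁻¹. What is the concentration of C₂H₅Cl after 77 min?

0.0008551 M

Step 1: For a first-order reaction: [C₂H₅Cl] = [C₂H₅Cl]₀ × e^(-kt)
Step 2: [C₂H₅Cl] = 0.694 × e^(-0.087 × 77)
Step 3: [C₂H₅Cl] = 0.694 × e^(-6.699)
Step 4: [C₂H₅Cl] = 0.694 × 0.00123214 = 0.0008551 M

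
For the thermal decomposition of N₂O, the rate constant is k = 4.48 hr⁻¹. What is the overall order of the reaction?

first order (1)

Step 1: The units of k for an nth-order reaction are (concentration)^(1-n)·(time)⁻¹.
Step 2: Here k has units hr⁻¹, so the concentration exponent is 0.
Step 3: 1 - n = 0 ⇒ n = 1. The reaction is first order.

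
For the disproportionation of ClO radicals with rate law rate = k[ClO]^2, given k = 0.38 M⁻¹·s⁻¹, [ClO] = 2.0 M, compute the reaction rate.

1.52 M/s

Step 1: Identify the rate law: rate = k[ClO]^2
Step 2: Substitute values: rate = 0.38 × (2.0)^2
Step 3: Calculate: rate = 0.38 × 4 = 1.52 M/s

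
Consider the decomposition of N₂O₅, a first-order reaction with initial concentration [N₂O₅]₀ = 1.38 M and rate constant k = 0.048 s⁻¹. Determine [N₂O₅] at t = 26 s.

0.3962 M

Step 1: For a first-order reaction: [N₂O₅] = [N₂O₅]₀ × e^(-kt)
Step 2: [N₂O₅] = 1.38 × e^(-0.048 × 26)
Step 3: [N₂O₅] = 1.38 × e^(-1.248)
Step 4: [N₂O₅] = 1.38 × 0.287078 = 0.3962 M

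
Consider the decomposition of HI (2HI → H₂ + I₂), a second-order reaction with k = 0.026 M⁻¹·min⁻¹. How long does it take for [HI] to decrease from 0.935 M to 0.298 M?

87.93 min

Step 1: For second-order: t = (1/[HI] - 1/[HI]₀)/k
Step 2: t = (1/0.298 - 1/0.935)/0.026
Step 3: t = (3.356 - 1.07)/0.026
Step 4: t = 2.286/0.026 = 87.93 min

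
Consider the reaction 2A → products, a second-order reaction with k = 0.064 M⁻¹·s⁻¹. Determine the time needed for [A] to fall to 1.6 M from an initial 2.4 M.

3.255 s

Step 1: For second-order: t = (1/[A] - 1/[A]₀)/k
Step 2: t = (1/1.6 - 1/2.4)/0.064
Step 3: t = (0.625 - 0.4167)/0.064
Step 4: t = 0.2083/0.064 = 3.255 s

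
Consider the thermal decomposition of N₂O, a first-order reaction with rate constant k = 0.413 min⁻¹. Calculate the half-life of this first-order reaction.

1.678 min

Step 1: For a first-order reaction, t₁/₂ = ln(2)/k
Step 2: t₁/₂ = ln(2)/0.413
Step 3: t₁/₂ = 0.6931/0.413 = 1.678 min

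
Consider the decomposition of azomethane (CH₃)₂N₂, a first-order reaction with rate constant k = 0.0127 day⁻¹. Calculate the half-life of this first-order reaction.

54.58 day

Step 1: For a first-order reaction, t₁/₂ = ln(2)/k
Step 2: t₁/₂ = ln(2)/0.0127
Step 3: t₁/₂ = 0.6931/0.0127 = 54.58 day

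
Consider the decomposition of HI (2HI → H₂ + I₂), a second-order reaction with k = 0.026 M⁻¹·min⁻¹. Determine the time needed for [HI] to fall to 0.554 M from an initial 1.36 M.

41.14 min

Step 1: For second-order: t = (1/[HI] - 1/[HI]₀)/k
Step 2: t = (1/0.554 - 1/1.36)/0.026
Step 3: t = (1.805 - 0.7353)/0.026
Step 4: t = 1.07/0.026 = 41.14 min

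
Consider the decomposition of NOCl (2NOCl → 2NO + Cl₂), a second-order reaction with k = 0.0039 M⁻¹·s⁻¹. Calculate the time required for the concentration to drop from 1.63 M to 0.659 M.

231.8 s

Step 1: For second-order: t = (1/[NOCl] - 1/[NOCl]₀)/k
Step 2: t = (1/0.659 - 1/1.63)/0.0039
Step 3: t = (1.517 - 0.6135)/0.0039
Step 4: t = 0.904/0.0039 = 231.8 s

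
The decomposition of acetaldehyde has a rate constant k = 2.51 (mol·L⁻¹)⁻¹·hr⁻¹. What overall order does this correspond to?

second order (2)

Step 1: The units of k for an nth-order reaction are (concentration)^(1-n)·(time)⁻¹.
Step 2: Here k has units (mol·L⁻¹)⁻¹·hr⁻¹, so the concentration exponent is -1.
Step 3: 1 - n = -1 ⇒ n = 2. The reaction is second order.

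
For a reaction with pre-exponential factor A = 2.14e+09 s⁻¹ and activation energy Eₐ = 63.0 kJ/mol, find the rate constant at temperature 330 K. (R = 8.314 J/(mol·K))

2.28e-01 s⁻¹

Step 1: Use the Arrhenius equation: k = A × exp(-Eₐ/RT)
Step 2: Convert Eₐ to J/mol: 63.0 kJ/mol = 63000 J/mol
Step 3: Calculate the exponent: -Eₐ/(RT) = -63000/(8.314 × 330) = -22.96236
Step 4: k = 2.14e+09 × exp(-22.96236)
Step 5: k = 2.14e+09 × 1.06555e-10 = 2.2803e-01 s⁻¹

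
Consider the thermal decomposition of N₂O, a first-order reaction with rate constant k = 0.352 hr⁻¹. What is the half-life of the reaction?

1.969 hr

Step 1: For a first-order reaction, t₁/₂ = ln(2)/k
Step 2: t₁/₂ = ln(2)/0.352
Step 3: t₁/₂ = 0.6931/0.352 = 1.969 hr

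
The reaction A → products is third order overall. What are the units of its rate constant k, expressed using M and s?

M⁻²·s⁻¹

Step 1: For overall order n, rate = k × (concentration)^n.
Step 2: Rate has units M·s⁻¹; concentration term has units M^3.
Step 3: k = rate / (concentration)^n, so units of k = M^(1-3)·s⁻¹ = M⁻²·s⁻¹.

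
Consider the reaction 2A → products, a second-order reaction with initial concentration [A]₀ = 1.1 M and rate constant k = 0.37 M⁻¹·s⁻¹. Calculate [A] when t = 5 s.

0.3624 M

Step 1: For a second-order reaction: 1/[A] = 1/[A]₀ + kt
Step 2: 1/[A] = 1/1.1 + 0.37 × 5
Step 3: 1/[A] = 0.9091 + 1.85 = 2.759
Step 4: [A] = 1/2.759 = 0.3624 M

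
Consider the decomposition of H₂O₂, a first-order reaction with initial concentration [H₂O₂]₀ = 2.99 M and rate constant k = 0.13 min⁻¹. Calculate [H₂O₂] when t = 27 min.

0.08939 M

Step 1: For a first-order reaction: [H₂O₂] = [H₂O₂]₀ × e^(-kt)
Step 2: [H₂O₂] = 2.99 × e^(-0.13 × 27)
Step 3: [H₂O₂] = 2.99 × e^(-3.51)
Step 4: [H₂O₂] = 2.99 × 0.0298969 = 0.08939 M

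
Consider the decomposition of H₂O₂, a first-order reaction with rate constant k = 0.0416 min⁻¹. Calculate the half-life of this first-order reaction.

16.66 min

Step 1: For a first-order reaction, t₁/₂ = ln(2)/k
Step 2: t₁/₂ = ln(2)/0.0416
Step 3: t₁/₂ = 0.6931/0.0416 = 16.66 min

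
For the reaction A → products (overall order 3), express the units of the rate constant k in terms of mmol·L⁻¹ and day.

(mmol·L⁻¹)⁻²·day⁻¹

Step 1: For overall order n, rate = k × (concentration)^n.
Step 2: Rate has units mmol·L⁻¹·day⁻¹; concentration term has units (mmol·L⁻¹)^3.
Step 3: k = rate / (concentration)^n, so units of k = (mmol·L⁻¹)^(1-3)·day⁻¹ = (mmol·L⁻¹)⁻²·day⁻¹.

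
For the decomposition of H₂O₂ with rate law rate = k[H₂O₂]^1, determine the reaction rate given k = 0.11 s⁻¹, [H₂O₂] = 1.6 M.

0.176 M/s

Step 1: Identify the rate law: rate = k[H₂O₂]^1
Step 2: Substitute values: rate = 0.11 × (1.6)^1
Step 3: Calculate: rate = 0.11 × 1.6 = 0.176 M/s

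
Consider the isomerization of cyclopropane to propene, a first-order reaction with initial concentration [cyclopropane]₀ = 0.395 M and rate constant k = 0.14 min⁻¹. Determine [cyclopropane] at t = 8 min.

0.1289 M

Step 1: For a first-order reaction: [cyclopropane] = [cyclopropane]₀ × e^(-kt)
Step 2: [cyclopropane] = 0.395 × e^(-0.14 × 8)
Step 3: [cyclopropane] = 0.395 × e^(-1.12)
Step 4: [cyclopropane] = 0.395 × 0.32628 = 0.1289 M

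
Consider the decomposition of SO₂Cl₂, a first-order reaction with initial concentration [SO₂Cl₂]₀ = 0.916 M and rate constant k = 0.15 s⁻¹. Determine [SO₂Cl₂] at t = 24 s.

0.02503 M

Step 1: For a first-order reaction: [SO₂Cl₂] = [SO₂Cl₂]₀ × e^(-kt)
Step 2: [SO₂Cl₂] = 0.916 × e^(-0.15 × 24)
Step 3: [SO₂Cl₂] = 0.916 × e^(-3.6)
Step 4: [SO₂Cl₂] = 0.916 × 0.0273237 = 0.02503 M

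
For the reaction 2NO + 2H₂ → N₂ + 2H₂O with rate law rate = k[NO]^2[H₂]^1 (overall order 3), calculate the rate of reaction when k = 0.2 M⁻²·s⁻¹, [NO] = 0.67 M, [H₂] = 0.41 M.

0.03681 M/s

Step 1: The rate law is rate = k[NO]^2[H₂]^1, overall order = 2+1 = 3
Step 2: Substitute values: rate = 0.2 × (0.67)^2 × (0.41)^1
Step 3: rate = 0.2 × 0.4489 × 0.41 = 0.0368098 M/s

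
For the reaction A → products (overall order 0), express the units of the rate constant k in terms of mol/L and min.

mol/L·min⁻¹

Step 1: For overall order n, rate = k × (concentration)^n.
Step 2: Rate has units mol/L·min⁻¹; concentration term has units (mol/L)^0.
Step 3: k = rate / (concentration)^n, so units of k = (mol/L)^(1-0)·min⁻¹ = mol/L·min⁻¹.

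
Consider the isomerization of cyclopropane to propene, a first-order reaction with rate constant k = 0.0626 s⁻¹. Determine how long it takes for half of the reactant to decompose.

11.07 s

Step 1: For a first-order reaction, t₁/₂ = ln(2)/k
Step 2: t₁/₂ = ln(2)/0.0626
Step 3: t₁/₂ = 0.6931/0.0626 = 11.07 s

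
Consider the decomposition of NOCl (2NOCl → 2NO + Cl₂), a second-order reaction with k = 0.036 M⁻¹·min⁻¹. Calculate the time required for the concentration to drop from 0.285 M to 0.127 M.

121.3 min

Step 1: For second-order: t = (1/[NOCl] - 1/[NOCl]₀)/k
Step 2: t = (1/0.127 - 1/0.285)/0.036
Step 3: t = (7.874 - 3.509)/0.036
Step 4: t = 4.365/0.036 = 121.3 min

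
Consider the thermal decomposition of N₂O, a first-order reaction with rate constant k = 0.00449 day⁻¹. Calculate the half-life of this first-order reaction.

154.4 day

Step 1: For a first-order reaction, t₁/₂ = ln(2)/k
Step 2: t₁/₂ = ln(2)/0.00449
Step 3: t₁/₂ = 0.6931/0.00449 = 154.4 day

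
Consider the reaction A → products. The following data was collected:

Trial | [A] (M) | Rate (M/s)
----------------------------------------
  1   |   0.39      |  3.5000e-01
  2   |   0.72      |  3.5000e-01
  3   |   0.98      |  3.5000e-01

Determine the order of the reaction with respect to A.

zeroth order (0)

Step 1: Compare trials - when concentration changes, rate stays constant.
Step 2: rate₂/rate₁ = 3.5000e-01/3.5000e-01 = 1
Step 3: [A]₂/[A]₁ = 0.72/0.39 = 1.846
Step 4: Since rate ratio ≈ (conc ratio)^0, the reaction is zeroth order.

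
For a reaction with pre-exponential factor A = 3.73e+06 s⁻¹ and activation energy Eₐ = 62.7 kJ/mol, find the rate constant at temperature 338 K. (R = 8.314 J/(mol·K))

7.62e-04 s⁻¹

Step 1: Use the Arrhenius equation: k = A × exp(-Eₐ/RT)
Step 2: Convert Eₐ to J/mol: 62.7 kJ/mol = 62700 J/mol
Step 3: Calculate the exponent: -Eₐ/(RT) = -62700/(8.314 × 338) = -22.31212
Step 4: k = 3.73e+06 × exp(-22.31212)
Step 5: k = 3.73e+06 × 2.04159e-10 = 7.6151e-04 s⁻¹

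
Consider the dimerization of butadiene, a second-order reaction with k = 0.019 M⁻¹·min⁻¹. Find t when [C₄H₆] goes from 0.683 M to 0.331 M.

81.95 min

Step 1: For second-order: t = (1/[C₄H₆] - 1/[C₄H₆]₀)/k
Step 2: t = (1/0.331 - 1/0.683)/0.019
Step 3: t = (3.021 - 1.464)/0.019
Step 4: t = 1.557/0.019 = 81.95 min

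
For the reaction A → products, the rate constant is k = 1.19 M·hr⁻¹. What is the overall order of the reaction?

zeroth order (0)

Step 1: The units of k for an nth-order reaction are (concentration)^(1-n)·(time)⁻¹.
Step 2: Here k has units M·hr⁻¹, so the concentration exponent is 1.
Step 3: 1 - n = 1 ⇒ n = 0. The reaction is zeroth order.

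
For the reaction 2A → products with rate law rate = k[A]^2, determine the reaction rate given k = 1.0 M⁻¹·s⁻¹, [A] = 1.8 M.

3.24 M/s

Step 1: Identify the rate law: rate = k[A]^2
Step 2: Substitute values: rate = 1.0 × (1.8)^2
Step 3: Calculate: rate = 1.0 × 3.24 = 3.24 M/s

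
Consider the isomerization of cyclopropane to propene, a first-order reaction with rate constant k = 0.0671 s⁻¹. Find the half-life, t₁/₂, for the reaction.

10.33 s

Step 1: For a first-order reaction, t₁/₂ = ln(2)/k
Step 2: t₁/₂ = ln(2)/0.0671
Step 3: t₁/₂ = 0.6931/0.0671 = 10.33 s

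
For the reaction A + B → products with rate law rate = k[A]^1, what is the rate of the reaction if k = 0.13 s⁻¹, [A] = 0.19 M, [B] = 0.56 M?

0.0247 M/s

Step 1: The rate law is rate = k[A]^1
Step 2: Note that the rate does not depend on [B] (zero order in B).
Step 3: rate = 0.13 × (0.19)^1 = 0.0247 M/s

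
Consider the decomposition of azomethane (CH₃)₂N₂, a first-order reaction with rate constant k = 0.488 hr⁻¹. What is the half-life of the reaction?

1.42 hr

Step 1: For a first-order reaction, t₁/₂ = ln(2)/k
Step 2: t₁/₂ = ln(2)/0.488
Step 3: t₁/₂ = 0.6931/0.488 = 1.42 hr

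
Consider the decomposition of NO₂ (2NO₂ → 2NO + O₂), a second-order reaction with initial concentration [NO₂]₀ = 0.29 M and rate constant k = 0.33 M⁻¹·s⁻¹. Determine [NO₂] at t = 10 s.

0.1482 M

Step 1: For a second-order reaction: 1/[NO₂] = 1/[NO₂]₀ + kt
Step 2: 1/[NO₂] = 1/0.29 + 0.33 × 10
Step 3: 1/[NO₂] = 3.448 + 3.3 = 6.748
Step 4: [NO₂] = 1/6.748 = 0.1482 M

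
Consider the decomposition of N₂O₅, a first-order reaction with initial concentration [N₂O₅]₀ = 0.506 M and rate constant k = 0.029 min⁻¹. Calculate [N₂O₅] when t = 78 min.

0.0527 M

Step 1: For a first-order reaction: [N₂O₅] = [N₂O₅]₀ × e^(-kt)
Step 2: [N₂O₅] = 0.506 × e^(-0.029 × 78)
Step 3: [N₂O₅] = 0.506 × e^(-2.262)
Step 4: [N₂O₅] = 0.506 × 0.104142 = 0.0527 M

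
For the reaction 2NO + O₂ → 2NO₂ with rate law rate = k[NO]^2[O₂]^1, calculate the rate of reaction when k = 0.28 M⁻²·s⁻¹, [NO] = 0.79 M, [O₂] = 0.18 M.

0.03145 M/s

Step 1: The rate law is rate = k[NO]^2[O₂]^1
Step 2: Substitute: rate = 0.28 × (0.79)^2 × (0.18)^1
Step 3: rate = 0.28 × 0.6241 × 0.18 = 0.0314546 M/s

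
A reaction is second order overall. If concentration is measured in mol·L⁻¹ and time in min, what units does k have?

(mol·L⁻¹)⁻¹·min⁻¹

Step 1: For overall order n, rate = k × (concentration)^n.
Step 2: Rate has units mol·L⁻¹·min⁻¹; concentration term has units (mol·L⁻¹)^2.
Step 3: k = rate / (concentration)^n, so units of k = (mol·L⁻¹)^(1-2)·min⁻¹ = (mol·L⁻¹)⁻¹·min⁻¹.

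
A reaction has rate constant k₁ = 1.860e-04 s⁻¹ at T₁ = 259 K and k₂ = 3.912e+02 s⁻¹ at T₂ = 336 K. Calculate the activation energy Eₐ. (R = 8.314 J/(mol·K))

136.8 kJ/mol

Step 1: Use the two-temperature Arrhenius form: ln(k₂/k₁) = -Eₐ/R × (1/T₂ - 1/T₁)
Step 2: ln(k₂/k₁) = ln(3.912e+02/1.860e-04) = ln(2.10323e+06) = 14.559
Step 3: 1/T₂ - 1/T₁ = 1/336 - 1/259 = -8.848134e-04 K⁻¹
Step 4: Eₐ = -R × ln(k₂/k₁) / (1/T₂ - 1/T₁) = -8.314 × 14.559 / -8.848134e-04
Step 5: Eₐ = 1.3680e+05 J/mol = 136.8 kJ/mol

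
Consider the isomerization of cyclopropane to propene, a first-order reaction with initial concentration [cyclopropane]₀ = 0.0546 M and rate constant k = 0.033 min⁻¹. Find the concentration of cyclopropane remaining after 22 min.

0.02642 M

Step 1: For a first-order reaction: [cyclopropane] = [cyclopropane]₀ × e^(-kt)
Step 2: [cyclopropane] = 0.0546 × e^(-0.033 × 22)
Step 3: [cyclopropane] = 0.0546 × e^(-0.726)
Step 4: [cyclopropane] = 0.0546 × 0.48384 = 0.02642 M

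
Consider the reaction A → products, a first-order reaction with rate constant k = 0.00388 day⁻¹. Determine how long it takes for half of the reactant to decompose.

178.6 day

Step 1: For a first-order reaction, t₁/₂ = ln(2)/k
Step 2: t₁/₂ = ln(2)/0.00388
Step 3: t₁/₂ = 0.6931/0.00388 = 178.6 day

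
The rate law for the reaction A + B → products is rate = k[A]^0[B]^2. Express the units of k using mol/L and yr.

(mol/L)⁻¹·yr⁻¹

Step 1: Overall order = 0 + 2 = 2.
Step 2: rate has units mol/L·yr⁻¹; [A]^0[B]^2 has units (mol/L)^2.
Step 3: k = rate/([A]^0[B]^2), so units of k = (mol/L)^(1-2)·yr⁻¹ = (mol/L)⁻¹·yr⁻¹.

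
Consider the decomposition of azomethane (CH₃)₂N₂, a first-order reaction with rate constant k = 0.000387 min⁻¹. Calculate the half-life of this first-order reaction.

1791 min

Step 1: For a first-order reaction, t₁/₂ = ln(2)/k
Step 2: t₁/₂ = ln(2)/0.000387
Step 3: t₁/₂ = 0.6931/0.000387 = 1791 min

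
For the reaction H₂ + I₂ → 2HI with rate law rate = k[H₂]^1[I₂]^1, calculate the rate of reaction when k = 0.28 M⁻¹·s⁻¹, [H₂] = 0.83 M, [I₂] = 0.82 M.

0.1906 M/s

Step 1: The rate law is rate = k[H₂]^1[I₂]^1
Step 2: Substitute: rate = 0.28 × (0.83)^1 × (0.82)^1
Step 3: rate = 0.28 × 0.83 × 0.82 = 0.190568 M/s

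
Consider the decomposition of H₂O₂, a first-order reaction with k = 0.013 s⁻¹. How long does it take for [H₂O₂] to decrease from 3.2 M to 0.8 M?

106.6 s

Step 1: For first-order: t = ln([H₂O₂]₀/[H₂O₂])/k
Step 2: t = ln(3.2/0.8)/0.013
Step 3: t = ln(4)/0.013
Step 4: t = 1.386/0.013 = 106.6 s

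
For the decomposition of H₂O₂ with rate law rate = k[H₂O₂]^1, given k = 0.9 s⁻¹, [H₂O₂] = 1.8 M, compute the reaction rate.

1.62 M/s

Step 1: Identify the rate law: rate = k[H₂O₂]^1
Step 2: Substitute values: rate = 0.9 × (1.8)^1
Step 3: Calculate: rate = 0.9 × 1.8 = 1.62 M/s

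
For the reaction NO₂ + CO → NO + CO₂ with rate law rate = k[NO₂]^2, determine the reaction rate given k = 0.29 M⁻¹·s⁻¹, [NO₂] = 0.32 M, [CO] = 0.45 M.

0.0297 M/s

Step 1: The rate law is rate = k[NO₂]^2
Step 2: Note that the rate does not depend on [CO] (zero order in CO).
Step 3: rate = 0.29 × (0.32)^2 = 0.029696 M/s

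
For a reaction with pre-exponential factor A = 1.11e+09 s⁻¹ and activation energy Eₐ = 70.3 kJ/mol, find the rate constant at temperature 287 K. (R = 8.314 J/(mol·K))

1.78e-04 s⁻¹

Step 1: Use the Arrhenius equation: k = A × exp(-Eₐ/RT)
Step 2: Convert Eₐ to J/mol: 70.3 kJ/mol = 70300 J/mol
Step 3: Calculate the exponent: -Eₐ/(RT) = -70300/(8.314 × 287) = -29.46208
Step 4: k = 1.11e+09 × exp(-29.46208)
Step 5: k = 1.11e+09 × 1.60244e-13 = 1.7787e-04 s⁻¹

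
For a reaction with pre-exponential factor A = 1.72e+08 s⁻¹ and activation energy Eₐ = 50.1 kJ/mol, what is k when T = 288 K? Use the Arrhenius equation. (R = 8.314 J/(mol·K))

1.41e-01 s⁻¹

Step 1: Use the Arrhenius equation: k = A × exp(-Eₐ/RT)
Step 2: Convert Eₐ to J/mol: 50.1 kJ/mol = 50100 J/mol
Step 3: Calculate the exponent: -Eₐ/(RT) = -50100/(8.314 × 288) = -20.92354
Step 4: k = 1.72e+08 × exp(-20.92354)
Step 5: k = 1.72e+08 × 8.18506e-10 = 1.4078e-01 s⁻¹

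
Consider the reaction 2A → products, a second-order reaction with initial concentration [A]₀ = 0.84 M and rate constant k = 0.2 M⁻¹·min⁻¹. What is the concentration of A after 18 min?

0.2087 M

Step 1: For a second-order reaction: 1/[A] = 1/[A]₀ + kt
Step 2: 1/[A] = 1/0.84 + 0.2 × 18
Step 3: 1/[A] = 1.19 + 3.6 = 4.79
Step 4: [A] = 1/4.79 = 0.2087 M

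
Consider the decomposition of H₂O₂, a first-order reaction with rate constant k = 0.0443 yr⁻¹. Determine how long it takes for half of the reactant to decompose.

15.65 yr

Step 1: For a first-order reaction, t₁/₂ = ln(2)/k
Step 2: t₁/₂ = ln(2)/0.0443
Step 3: t₁/₂ = 0.6931/0.0443 = 15.65 yr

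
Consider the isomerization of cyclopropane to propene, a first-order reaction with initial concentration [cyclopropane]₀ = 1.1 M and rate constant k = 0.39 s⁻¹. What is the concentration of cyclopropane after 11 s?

0.01508 M

Step 1: For a first-order reaction: [cyclopropane] = [cyclopropane]₀ × e^(-kt)
Step 2: [cyclopropane] = 1.1 × e^(-0.39 × 11)
Step 3: [cyclopropane] = 1.1 × e^(-4.29)
Step 4: [cyclopropane] = 1.1 × 0.0137049 = 0.01508 M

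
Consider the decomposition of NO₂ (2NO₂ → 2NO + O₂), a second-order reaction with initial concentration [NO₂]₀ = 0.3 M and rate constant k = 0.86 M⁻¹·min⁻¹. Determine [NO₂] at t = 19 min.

0.05083 M

Step 1: For a second-order reaction: 1/[NO₂] = 1/[NO₂]₀ + kt
Step 2: 1/[NO₂] = 1/0.3 + 0.86 × 19
Step 3: 1/[NO₂] = 3.333 + 16.34 = 19.67
Step 4: [NO₂] = 1/19.67 = 0.05083 M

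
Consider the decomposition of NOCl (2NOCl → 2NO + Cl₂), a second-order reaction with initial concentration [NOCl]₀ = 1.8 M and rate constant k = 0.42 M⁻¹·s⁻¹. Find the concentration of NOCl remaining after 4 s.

0.4473 M

Step 1: For a second-order reaction: 1/[NOCl] = 1/[NOCl]₀ + kt
Step 2: 1/[NOCl] = 1/1.8 + 0.42 × 4
Step 3: 1/[NOCl] = 0.5556 + 1.68 = 2.236
Step 4: [NOCl] = 1/2.236 = 0.4473 M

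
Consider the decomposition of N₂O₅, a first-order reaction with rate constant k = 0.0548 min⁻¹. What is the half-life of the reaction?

12.65 min

Step 1: For a first-order reaction, t₁/₂ = ln(2)/k
Step 2: t₁/₂ = ln(2)/0.0548
Step 3: t₁/₂ = 0.6931/0.0548 = 12.65 min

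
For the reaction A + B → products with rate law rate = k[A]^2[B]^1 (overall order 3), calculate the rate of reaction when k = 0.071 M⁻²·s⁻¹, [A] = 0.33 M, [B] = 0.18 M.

0.001392 M/s

Step 1: The rate law is rate = k[A]^2[B]^1, overall order = 2+1 = 3
Step 2: Substitute values: rate = 0.071 × (0.33)^2 × (0.18)^1
Step 3: rate = 0.071 × 0.1089 × 0.18 = 0.00139174 M/s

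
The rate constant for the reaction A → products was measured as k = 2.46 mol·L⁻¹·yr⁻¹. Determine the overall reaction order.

zeroth order (0)

Step 1: The units of k for an nth-order reaction are (concentration)^(1-n)·(time)⁻¹.
Step 2: Here k has units mol·L⁻¹·yr⁻¹, so the concentration exponent is 1.
Step 3: 1 - n = 1 ⇒ n = 0. The reaction is zeroth order.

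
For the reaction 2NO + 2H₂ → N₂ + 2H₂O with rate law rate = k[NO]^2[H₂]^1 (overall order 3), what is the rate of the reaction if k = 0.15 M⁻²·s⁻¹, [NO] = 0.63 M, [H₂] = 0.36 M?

0.02143 M/s

Step 1: The rate law is rate = k[NO]^2[H₂]^1, overall order = 2+1 = 3
Step 2: Substitute values: rate = 0.15 × (0.63)^2 × (0.36)^1
Step 3: rate = 0.15 × 0.3969 × 0.36 = 0.0214326 M/s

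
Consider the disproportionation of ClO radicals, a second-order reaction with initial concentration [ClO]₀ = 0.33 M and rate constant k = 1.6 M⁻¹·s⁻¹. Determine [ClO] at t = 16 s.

0.03493 M

Step 1: For a second-order reaction: 1/[ClO] = 1/[ClO]₀ + kt
Step 2: 1/[ClO] = 1/0.33 + 1.6 × 16
Step 3: 1/[ClO] = 3.03 + 25.6 = 28.63
Step 4: [ClO] = 1/28.63 = 0.03493 M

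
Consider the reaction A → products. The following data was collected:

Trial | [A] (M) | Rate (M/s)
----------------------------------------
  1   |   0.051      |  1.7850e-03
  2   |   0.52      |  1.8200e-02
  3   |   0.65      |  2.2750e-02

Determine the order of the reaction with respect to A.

first order (1)

Step 1: Compare trials to find order n where rate₂/rate₁ = ([A]₂/[A]₁)^n
Step 2: rate₂/rate₁ = 1.8200e-02/1.7850e-03 = 10.2
Step 3: [A]₂/[A]₁ = 0.52/0.051 = 10.2
Step 4: n = ln(10.2)/ln(10.2) = 1.00 ≈ 1
Step 5: The reaction is first order in A.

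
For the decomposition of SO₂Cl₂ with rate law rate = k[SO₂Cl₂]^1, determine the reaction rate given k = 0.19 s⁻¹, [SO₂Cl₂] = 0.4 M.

0.076 M/s

Step 1: Identify the rate law: rate = k[SO₂Cl₂]^1
Step 2: Substitute values: rate = 0.19 × (0.4)^1
Step 3: Calculate: rate = 0.19 × 0.4 = 0.076 M/s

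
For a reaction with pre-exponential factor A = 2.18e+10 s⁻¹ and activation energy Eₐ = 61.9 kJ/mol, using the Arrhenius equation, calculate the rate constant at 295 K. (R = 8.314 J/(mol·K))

2.39e-01 s⁻¹

Step 1: Use the Arrhenius equation: k = A × exp(-Eₐ/RT)
Step 2: Convert Eₐ to J/mol: 61.9 kJ/mol = 61900 J/mol
Step 3: Calculate the exponent: -Eₐ/(RT) = -61900/(8.314 × 295) = -25.23821
Step 4: k = 2.18e+10 × exp(-25.23821)
Step 5: k = 2.18e+10 × 1.09442e-11 = 2.3858e-01 s⁻¹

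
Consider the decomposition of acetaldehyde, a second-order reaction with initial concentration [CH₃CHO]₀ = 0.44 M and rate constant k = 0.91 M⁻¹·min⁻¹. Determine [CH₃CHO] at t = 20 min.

0.04885 M

Step 1: For a second-order reaction: 1/[CH₃CHO] = 1/[CH₃CHO]₀ + kt
Step 2: 1/[CH₃CHO] = 1/0.44 + 0.91 × 20
Step 3: 1/[CH₃CHO] = 2.273 + 18.2 = 20.47
Step 4: [CH₃CHO] = 1/20.47 = 0.04885 M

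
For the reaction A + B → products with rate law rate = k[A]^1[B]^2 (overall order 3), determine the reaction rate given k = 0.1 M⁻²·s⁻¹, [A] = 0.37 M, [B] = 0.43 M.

0.006841 M/s

Step 1: The rate law is rate = k[A]^1[B]^2, overall order = 1+2 = 3
Step 2: Substitute values: rate = 0.1 × (0.37)^1 × (0.43)^2
Step 3: rate = 0.1 × 0.37 × 0.1849 = 0.0068413 M/s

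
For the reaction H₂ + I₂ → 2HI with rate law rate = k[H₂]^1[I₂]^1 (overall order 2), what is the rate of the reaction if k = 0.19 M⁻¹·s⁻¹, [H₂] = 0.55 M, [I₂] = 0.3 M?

0.03135 M/s

Step 1: The rate law is rate = k[H₂]^1[I₂]^1, overall order = 1+1 = 2
Step 2: Substitute values: rate = 0.19 × (0.55)^1 × (0.3)^1
Step 3: rate = 0.19 × 0.55 × 0.3 = 0.03135 M/s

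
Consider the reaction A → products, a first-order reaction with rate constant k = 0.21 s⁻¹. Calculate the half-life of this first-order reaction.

3.301 s

Step 1: For a first-order reaction, t₁/₂ = ln(2)/k
Step 2: t₁/₂ = ln(2)/0.21
Step 3: t₁/₂ = 0.6931/0.21 = 3.301 s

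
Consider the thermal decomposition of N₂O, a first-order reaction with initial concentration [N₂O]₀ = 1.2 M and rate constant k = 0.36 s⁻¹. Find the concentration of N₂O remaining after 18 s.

0.001841 M

Step 1: For a first-order reaction: [N₂O] = [N₂O]₀ × e^(-kt)
Step 2: [N₂O] = 1.2 × e^(-0.36 × 18)
Step 3: [N₂O] = 1.2 × e^(-6.48)
Step 4: [N₂O] = 1.2 × 0.00153381 = 0.001841 M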